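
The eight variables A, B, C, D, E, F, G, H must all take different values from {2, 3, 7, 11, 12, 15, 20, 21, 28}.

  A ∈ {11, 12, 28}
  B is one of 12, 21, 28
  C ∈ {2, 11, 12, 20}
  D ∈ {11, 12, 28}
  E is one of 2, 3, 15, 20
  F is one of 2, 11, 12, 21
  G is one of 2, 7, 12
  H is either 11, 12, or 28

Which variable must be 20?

The 3 variables A, D, H are confined to {11, 12, 28}, which locks those values in; drop them from B, C, F, G.
That leaves B = 21. Strike 21 from F.
F's domain is down to {2}, so F = 2. Eliminate 2 elsewhere: C, E, G.
So 20 goes to C.

C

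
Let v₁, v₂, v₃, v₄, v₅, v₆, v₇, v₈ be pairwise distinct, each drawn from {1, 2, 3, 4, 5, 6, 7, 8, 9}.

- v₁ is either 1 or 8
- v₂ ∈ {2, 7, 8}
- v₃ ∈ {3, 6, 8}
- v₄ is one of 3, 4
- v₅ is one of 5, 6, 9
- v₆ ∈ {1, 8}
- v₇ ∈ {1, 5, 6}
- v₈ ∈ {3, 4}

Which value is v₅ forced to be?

v₁ and v₆ between them cover only {1, 8} — a naked pair. Remove those values from v₂, v₃, v₇.
v₄ and v₈ between them cover only {3, 4} — a naked pair. Remove those values from v₃.
v₃'s domain is down to {6}, so v₃ = 6. So v₅, v₇ can't be 6.
v₇ must be 5 (only option left). Eliminate 5 elsewhere: v₅.
So v₅ = 9.

9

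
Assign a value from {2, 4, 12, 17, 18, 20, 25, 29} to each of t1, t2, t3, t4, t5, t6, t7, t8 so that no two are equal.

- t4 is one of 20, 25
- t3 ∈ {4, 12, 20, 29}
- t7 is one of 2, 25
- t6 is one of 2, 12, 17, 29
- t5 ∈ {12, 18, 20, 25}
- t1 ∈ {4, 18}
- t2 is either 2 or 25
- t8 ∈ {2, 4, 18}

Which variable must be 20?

The 8 variables draw from only 8 values {2, 4, 12, 17, 18, 20, 25, 29}, so each is used; only t6 can be 17, hence t6 = 17.
The 7 still-open variables together cover exactly {2, 4, 12, 18, 20, 25, 29} — 7 values for 7 variables — and 29 appears only in t3's list, so t3 = 29.
Among the 6 still-open variables, 12 fits only t5 (and all 6 values in {2, 4, 12, 18, 20, 25} must be used), so t5 = 12.
Among the 5 still-open variables, 20 fits only t4 (and all 5 values in {2, 4, 18, 20, 25} must be used), so t4 = 20.

t4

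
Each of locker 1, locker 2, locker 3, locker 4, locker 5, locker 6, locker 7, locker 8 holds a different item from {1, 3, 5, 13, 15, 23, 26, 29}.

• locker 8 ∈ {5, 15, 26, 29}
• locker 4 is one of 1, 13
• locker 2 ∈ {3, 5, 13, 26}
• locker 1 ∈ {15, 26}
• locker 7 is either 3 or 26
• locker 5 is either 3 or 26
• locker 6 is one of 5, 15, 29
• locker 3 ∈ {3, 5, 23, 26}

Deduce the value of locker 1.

15

The 8 variables draw from only 8 values {1, 3, 5, 13, 15, 23, 26, 29}, so each is used; only locker 4 can be 1, hence locker 4 = 1.
Among the 7 still-open variables, 13 fits only locker 2 (and all 7 values in {3, 5, 13, 15, 23, 26, 29} must be used), so locker 2 = 13.
Among the 6 still-open variables, 23 fits only locker 3 (and all 6 values in {3, 5, 15, 23, 26, 29} must be used), so locker 3 = 23.
The 2 variables locker 5 and locker 7 are confined to {3, 26}, which locks those values in; drop them from locker 1, locker 8.
So locker 1 = 15.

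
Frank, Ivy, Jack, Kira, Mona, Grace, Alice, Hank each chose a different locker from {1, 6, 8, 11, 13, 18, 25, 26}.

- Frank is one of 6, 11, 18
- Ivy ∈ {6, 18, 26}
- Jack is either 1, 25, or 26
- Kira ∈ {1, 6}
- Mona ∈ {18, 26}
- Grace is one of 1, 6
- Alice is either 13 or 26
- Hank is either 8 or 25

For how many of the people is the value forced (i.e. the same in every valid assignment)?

The 8 variables draw from only 8 values {1, 6, 8, 11, 13, 18, 25, 26}, so each is used; only Hank can be 8, hence Hank = 8.
The 7 still-open variables together cover exactly {1, 6, 11, 13, 18, 25, 26} — 7 values for 7 variables — and 11 appears only in Frank's list, so Frank = 11.
The 6 still-open variables together cover exactly {1, 6, 13, 18, 25, 26} — 6 values for 6 variables — and 13 appears only in Alice's list, so Alice = 13.
The 5 still-open variables together cover exactly {1, 6, 18, 25, 26} — 5 values for 5 variables — and 25 appears only in Jack's list, so Jack = 25.
Kira and Grace between them cover only {1, 6} — a naked pair. Remove those values from Ivy.
Determined: Frank=11, Jack=25, Alice=13, Hank=8. The other people each still have more than one consistent value. That makes 4.

4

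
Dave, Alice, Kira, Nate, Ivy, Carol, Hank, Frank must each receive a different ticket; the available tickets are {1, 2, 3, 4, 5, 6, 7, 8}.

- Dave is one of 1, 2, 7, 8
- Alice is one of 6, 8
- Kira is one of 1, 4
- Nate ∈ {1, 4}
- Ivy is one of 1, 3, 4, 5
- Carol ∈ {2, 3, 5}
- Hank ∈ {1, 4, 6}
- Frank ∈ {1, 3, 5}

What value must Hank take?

6

Among the 8 variables, 7 fits only Dave (and all 8 values in {1, 2, 3, 4, 5, 6, 7, 8} must be used), so Dave = 7.
The 7 still-open variables draw from only 7 values {1, 2, 3, 4, 5, 6, 8}, so each is used; only Carol can be 2, hence Carol = 2.
Among the 6 still-open variables, 8 fits only Alice (and all 6 values in {1, 3, 4, 5, 6, 8} must be used), so Alice = 8.
Among the 5 still-open variables, 6 fits only Hank (and all 5 values in {1, 3, 4, 5, 6} must be used), so Hank = 6.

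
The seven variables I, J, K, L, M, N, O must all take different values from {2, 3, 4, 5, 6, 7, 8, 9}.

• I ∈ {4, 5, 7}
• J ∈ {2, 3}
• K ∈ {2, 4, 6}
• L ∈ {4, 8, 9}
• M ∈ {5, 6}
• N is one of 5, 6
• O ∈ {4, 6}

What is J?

3

M and N share exactly the 2 values {5, 6}; by pigeonhole those values go to them, so strike 5, 6 from I, K, O.
O's domain is down to {4}, so O = 4. Remove 4 from I, K, L.
I's domain is down to {7}, so I = 7.
K's domain is down to {2}, so K = 2. Eliminate 2 elsewhere: J.
So J = 3.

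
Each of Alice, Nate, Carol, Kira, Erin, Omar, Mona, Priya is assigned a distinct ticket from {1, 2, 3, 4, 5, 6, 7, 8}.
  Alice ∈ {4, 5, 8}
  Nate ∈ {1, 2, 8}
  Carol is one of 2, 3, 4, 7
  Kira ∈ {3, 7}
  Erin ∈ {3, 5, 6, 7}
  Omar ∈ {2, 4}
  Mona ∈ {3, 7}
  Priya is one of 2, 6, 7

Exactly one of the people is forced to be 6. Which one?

Priya

The 8 variables draw from only 8 values {1, 2, 3, 4, 5, 6, 7, 8}, so each is used; only Nate can be 1, hence Nate = 1.
The 7 still-open variables draw from only 7 values {2, 3, 4, 5, 6, 7, 8}, so each is used; only Alice can be 8, hence Alice = 8.
The 6 still-open variables draw from only 6 values {2, 3, 4, 5, 6, 7}, so each is used; only Erin can be 5, hence Erin = 5.
Among the 5 still-open variables, 6 fits only Priya (and all 5 values in {2, 3, 4, 6, 7} must be used), so Priya = 6.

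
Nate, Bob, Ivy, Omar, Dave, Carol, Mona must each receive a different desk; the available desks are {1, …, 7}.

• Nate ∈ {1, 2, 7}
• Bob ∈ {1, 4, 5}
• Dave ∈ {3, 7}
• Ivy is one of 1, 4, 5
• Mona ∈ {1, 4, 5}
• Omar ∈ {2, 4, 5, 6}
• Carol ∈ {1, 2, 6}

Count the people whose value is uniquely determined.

The 7 variables draw from only 7 values {1, 2, 3, 4, 5, 6, 7}, so each is used; only Dave can be 3, hence Dave = 3.
The 6 still-open variables together cover exactly {1, 2, 4, 5, 6, 7} — 6 values for 6 variables — and 7 appears only in Nate's list, so Nate = 7.
Bob, Ivy, Mona between them cover only {1, 4, 5} — a naked triple. Remove those values from Omar, Carol.
Determined: Nate=7, Dave=3. The other people each still have more than one consistent value. That makes 2.

2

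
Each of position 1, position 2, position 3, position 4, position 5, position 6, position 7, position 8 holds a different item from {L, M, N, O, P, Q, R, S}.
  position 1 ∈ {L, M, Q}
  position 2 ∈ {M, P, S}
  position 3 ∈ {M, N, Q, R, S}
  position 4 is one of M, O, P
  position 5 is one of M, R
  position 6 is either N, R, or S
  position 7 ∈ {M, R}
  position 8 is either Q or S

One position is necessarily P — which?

position 2

The 8 variables together cover exactly {L, M, N, O, P, Q, R, S} — 8 values for 8 variables — and L appears only in position 1's list, so position 1 = L.
The 7 still-open variables together cover exactly {M, N, O, P, Q, R, S} — 7 values for 7 variables — and O appears only in position 4's list, so position 4 = O.
Among the 6 still-open variables, P fits only position 2 (and all 6 values in {M, N, P, Q, R, S} must be used), so position 2 = P.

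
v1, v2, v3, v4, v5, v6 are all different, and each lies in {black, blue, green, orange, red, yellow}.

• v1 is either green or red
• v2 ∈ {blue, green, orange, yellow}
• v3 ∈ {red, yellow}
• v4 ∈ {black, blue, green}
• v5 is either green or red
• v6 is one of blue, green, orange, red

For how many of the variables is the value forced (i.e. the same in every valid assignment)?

2

The 6 variables draw from only 6 values {black, blue, green, orange, red, yellow}, so each is used; only v4 can be black, hence v4 = black.
v1 and v5 between them cover only {green, red} — a naked pair. Remove those values from v2, v3, v6.
That leaves v3 = yellow. So v2 can't be yellow.
Determined: v3=yellow, v4=black. The other variables each still have more than one consistent value. That makes 2.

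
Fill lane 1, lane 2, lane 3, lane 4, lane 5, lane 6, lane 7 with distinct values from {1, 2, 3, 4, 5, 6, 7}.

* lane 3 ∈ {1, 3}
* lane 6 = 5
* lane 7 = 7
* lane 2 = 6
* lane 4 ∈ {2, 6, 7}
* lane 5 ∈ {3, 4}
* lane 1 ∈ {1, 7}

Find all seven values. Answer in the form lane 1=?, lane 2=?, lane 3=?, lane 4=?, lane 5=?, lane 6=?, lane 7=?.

lane 2's domain is down to {6}, so lane 2 = 6. Strike 6 from lane 4.
lane 6 has just one choice, so lane 6 = 5.
lane 7's domain is down to {7}, so lane 7 = 7. Remove 7 from lane 1, lane 4.
lane 1 must be 1 (only option left). So lane 3 can't be 1.
lane 3's domain is down to {3}, so lane 3 = 3. So lane 5 can't be 3.
lane 4's domain is down to {2}, so lane 4 = 2.
lane 5 must be 4 (only option left).

lane 1=1, lane 2=6, lane 3=3, lane 4=2, lane 5=4, lane 6=5, lane 7=7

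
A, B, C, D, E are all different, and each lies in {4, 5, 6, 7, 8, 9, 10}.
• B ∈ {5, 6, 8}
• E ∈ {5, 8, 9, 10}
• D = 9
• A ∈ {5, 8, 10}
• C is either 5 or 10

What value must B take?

D's domain is down to {9}, so D = 9. So E can't be 9.
The 4 still-open variables together cover exactly {5, 6, 8, 10} — 4 values for 4 variables — and 6 appears only in B's list, so B = 6.

6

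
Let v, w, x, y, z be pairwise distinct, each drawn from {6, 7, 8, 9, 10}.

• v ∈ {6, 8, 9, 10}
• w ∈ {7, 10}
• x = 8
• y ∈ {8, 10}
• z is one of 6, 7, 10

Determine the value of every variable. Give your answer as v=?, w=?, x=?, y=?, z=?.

x must be 8 (only option left). Remove 8 from v, y.
That leaves y = 10. Strike 10 from v, w, z.
That leaves w = 7. Eliminate 7 elsewhere: z.
That leaves z = 6. Remove 6 from v.
v must be 9 (only option left).

v=9, w=7, x=8, y=10, z=6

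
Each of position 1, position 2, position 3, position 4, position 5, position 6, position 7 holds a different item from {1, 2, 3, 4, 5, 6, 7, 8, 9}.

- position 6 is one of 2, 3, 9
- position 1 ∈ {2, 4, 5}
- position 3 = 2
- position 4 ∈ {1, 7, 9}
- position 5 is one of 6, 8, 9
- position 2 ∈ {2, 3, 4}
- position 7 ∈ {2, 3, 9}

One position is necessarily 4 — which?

position 3's domain is down to {2}, so position 3 = 2. Strike 2 from position 1, position 2, position 6, position 7.
The 2 variables position 6 and position 7 are confined to {3, 9}, which locks those values in; drop them from position 2, position 4, position 5.
So 4 goes to position 2.

position 2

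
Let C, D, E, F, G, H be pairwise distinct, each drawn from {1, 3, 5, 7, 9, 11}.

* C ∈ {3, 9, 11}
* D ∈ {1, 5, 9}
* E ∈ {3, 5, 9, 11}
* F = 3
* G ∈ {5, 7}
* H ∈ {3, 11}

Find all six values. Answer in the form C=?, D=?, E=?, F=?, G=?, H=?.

C=9, D=1, E=5, F=3, G=7, H=11

F has just one choice, so F = 3. Strike 3 from C, E, H.
H must be 11 (only option left). Remove 11 from C, E.
C must be 9 (only option left). So D, E can't be 9.
E has just one choice, so E = 5. So D, G can't be 5.
G's domain is down to {7}, so G = 7.
D's domain is down to {1}, so D = 1.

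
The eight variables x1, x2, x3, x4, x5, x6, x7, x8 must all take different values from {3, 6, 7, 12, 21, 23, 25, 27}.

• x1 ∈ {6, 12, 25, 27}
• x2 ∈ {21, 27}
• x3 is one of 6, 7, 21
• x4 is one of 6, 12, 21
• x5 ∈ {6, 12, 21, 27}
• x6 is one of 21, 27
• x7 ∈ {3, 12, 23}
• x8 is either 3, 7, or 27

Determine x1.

The 8 variables draw from only 8 values {3, 6, 7, 12, 21, 23, 25, 27}, so each is used; only x7 can be 23, hence x7 = 23.
The 7 still-open variables draw from only 7 values {3, 6, 7, 12, 21, 25, 27}, so each is used; only x8 can be 3, hence x8 = 3.
Among the 6 still-open variables, 7 fits only x3 (and all 6 values in {6, 7, 12, 21, 25, 27} must be used), so x3 = 7.
Among the 5 still-open variables, 25 fits only x1 (and all 5 values in {6, 12, 21, 25, 27} must be used), so x1 = 25.

25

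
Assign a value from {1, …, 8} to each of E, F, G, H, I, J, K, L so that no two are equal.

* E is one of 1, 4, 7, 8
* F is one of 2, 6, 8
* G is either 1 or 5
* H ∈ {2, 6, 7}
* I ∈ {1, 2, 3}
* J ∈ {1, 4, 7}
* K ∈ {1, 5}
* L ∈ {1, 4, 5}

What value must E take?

8

Among the 8 variables, 3 fits only I (and all 8 values in {1, 2, 3, 4, 5, 6, 7, 8} must be used), so I = 3.
G and K share exactly the 2 values {1, 5}; by pigeonhole those values go to them, so strike 1, 5 from E, J, L.
L must be 4 (only option left). So E, J can't be 4.
That leaves J = 7. So E, H can't be 7.
So E = 8.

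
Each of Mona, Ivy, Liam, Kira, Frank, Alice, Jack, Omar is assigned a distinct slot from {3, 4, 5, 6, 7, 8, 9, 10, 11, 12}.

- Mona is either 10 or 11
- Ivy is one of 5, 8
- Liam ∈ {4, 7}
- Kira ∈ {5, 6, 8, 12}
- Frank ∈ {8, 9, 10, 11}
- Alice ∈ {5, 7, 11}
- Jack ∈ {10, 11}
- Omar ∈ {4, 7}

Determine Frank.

9

Mona and Jack share exactly the 2 values {10, 11}; by pigeonhole those values go to them, so strike 10, 11 from Frank, Alice.
The 2 variables Liam and Omar are confined to {4, 7}, which locks those values in; drop them from Alice.
That leaves Alice = 5. Remove 5 from Ivy, Kira.
That leaves Ivy = 8. Strike 8 from Kira, Frank.
So Frank = 9.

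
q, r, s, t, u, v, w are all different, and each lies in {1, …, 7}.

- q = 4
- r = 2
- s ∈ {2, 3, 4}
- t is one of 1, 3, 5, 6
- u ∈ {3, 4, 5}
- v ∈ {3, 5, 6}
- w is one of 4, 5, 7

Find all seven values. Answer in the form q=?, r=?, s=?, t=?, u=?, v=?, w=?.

q=4, r=2, s=3, t=1, u=5, v=6, w=7

q's domain is down to {4}, so q = 4. Strike 4 from s, u, w.
r's domain is down to {2}, so r = 2. Strike 2 from s.
That leaves s = 3. So t, u, v can't be 3.
u's domain is down to {5}, so u = 5. Strike 5 from t, v, w.
That leaves v = 6. So t can't be 6.
w's domain is down to {7}, so w = 7.
t has just one choice, so t = 1.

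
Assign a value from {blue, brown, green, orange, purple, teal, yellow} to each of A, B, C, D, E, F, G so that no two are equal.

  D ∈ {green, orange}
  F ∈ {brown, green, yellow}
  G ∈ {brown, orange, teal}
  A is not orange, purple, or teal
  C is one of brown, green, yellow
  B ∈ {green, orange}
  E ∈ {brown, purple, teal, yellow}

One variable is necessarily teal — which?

The 7 variables together cover exactly {blue, brown, green, orange, purple, teal, yellow} — 7 values for 7 variables — and blue appears only in A's list, so A = blue.
Among the 6 still-open variables, purple fits only E (and all 6 values in {brown, green, orange, purple, teal, yellow} must be used), so E = purple.
The 5 still-open variables together cover exactly {brown, green, orange, teal, yellow} — 5 values for 5 variables — and teal appears only in G's list, so G = teal.

G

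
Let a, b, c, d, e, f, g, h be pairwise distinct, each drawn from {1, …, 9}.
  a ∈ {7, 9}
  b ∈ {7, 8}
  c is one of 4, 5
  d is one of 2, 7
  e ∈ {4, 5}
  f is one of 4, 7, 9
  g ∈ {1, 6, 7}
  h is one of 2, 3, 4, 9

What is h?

The 2 variables c and e are confined to {4, 5}, which locks those values in; drop them from f, h.
a and f between them cover only {7, 9} — a naked pair. Remove those values from b, d, g, h.
b's domain is down to {8}, so b = 8.
d's domain is down to {2}, so d = 2. So h can't be 2.
So h = 3.

3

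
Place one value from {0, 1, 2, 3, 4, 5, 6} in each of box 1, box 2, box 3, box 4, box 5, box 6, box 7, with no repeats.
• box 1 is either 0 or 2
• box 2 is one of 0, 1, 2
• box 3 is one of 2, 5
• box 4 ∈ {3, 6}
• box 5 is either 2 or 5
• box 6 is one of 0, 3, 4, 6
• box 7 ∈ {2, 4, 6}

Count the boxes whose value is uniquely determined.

2

The 7 variables together cover exactly {0, 1, 2, 3, 4, 5, 6} — 7 values for 7 variables — and 1 appears only in box 2's list, so box 2 = 1.
box 3 and box 5 share exactly the 2 values {2, 5}; by pigeonhole those values go to them, so strike 2, 5 from box 1, box 7.
box 1's domain is down to {0}, so box 1 = 0. So box 6 can't be 0.
Determined: box 1=0, box 2=1. The other boxes each still have more than one consistent value. That makes 2.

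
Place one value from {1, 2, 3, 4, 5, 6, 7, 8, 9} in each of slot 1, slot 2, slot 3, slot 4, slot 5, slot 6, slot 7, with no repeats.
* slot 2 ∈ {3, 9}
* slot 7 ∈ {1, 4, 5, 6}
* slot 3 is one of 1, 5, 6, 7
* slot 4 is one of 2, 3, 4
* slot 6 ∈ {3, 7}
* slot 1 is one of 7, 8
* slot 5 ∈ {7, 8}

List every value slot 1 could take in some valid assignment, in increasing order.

slot 1 and slot 5 between them cover only {7, 8} — a naked pair. Remove those values from slot 3, slot 6.
slot 6's domain is down to {3}, so slot 6 = 3. Remove 3 from slot 2, slot 4.
That leaves slot 2 = 9.
No further eliminations apply; slot 1 can still be any of 7, 8.

7, 8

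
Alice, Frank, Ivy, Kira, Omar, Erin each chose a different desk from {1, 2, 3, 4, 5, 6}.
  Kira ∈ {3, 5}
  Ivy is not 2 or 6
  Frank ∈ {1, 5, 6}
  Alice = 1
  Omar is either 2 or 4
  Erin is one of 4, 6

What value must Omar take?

2

Alice's domain is down to {1}, so Alice = 1. Remove 1 from Frank, Ivy.
Among the 5 still-open variables, 2 fits only Omar (and all 5 values in {2, 3, 4, 5, 6} must be used), so Omar = 2.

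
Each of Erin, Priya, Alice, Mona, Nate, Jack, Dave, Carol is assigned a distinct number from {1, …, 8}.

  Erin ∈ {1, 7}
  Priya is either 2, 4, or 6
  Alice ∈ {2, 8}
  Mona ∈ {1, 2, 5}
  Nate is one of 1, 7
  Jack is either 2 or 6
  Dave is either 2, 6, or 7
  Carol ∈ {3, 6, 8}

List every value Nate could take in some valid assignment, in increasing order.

The 8 variables draw from only 8 values {1, 2, 3, 4, 5, 6, 7, 8}, so each is used; only Carol can be 3, hence Carol = 3.
The 7 still-open variables draw from only 7 values {1, 2, 4, 5, 6, 7, 8}, so each is used; only Priya can be 4, hence Priya = 4.
The 6 still-open variables together cover exactly {1, 2, 5, 6, 7, 8} — 6 values for 6 variables — and 5 appears only in Mona's list, so Mona = 5.
The 5 still-open variables together cover exactly {1, 2, 6, 7, 8} — 5 values for 5 variables — and 8 appears only in Alice's list, so Alice = 8.
Erin and Nate between them cover only {1, 7} — a naked pair. Remove those values from Dave.
No further eliminations apply; Nate can still be any of 1, 7.

1, 7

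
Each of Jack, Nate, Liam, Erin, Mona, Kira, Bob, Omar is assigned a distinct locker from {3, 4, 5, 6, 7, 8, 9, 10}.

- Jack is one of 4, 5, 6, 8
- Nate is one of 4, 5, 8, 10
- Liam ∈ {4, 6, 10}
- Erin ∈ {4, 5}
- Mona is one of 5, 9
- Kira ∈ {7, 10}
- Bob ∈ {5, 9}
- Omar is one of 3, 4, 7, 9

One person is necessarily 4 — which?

Erin

The 8 variables draw from only 8 values {3, 4, 5, 6, 7, 8, 9, 10}, so each is used; only Omar can be 3, hence Omar = 3.
Among the 7 still-open variables, 7 fits only Kira (and all 7 values in {4, 5, 6, 7, 8, 9, 10} must be used), so Kira = 7.
Mona and Bob share exactly the 2 values {5, 9}; by pigeonhole those values go to them, so strike 5, 9 from Jack, Nate, Erin.
So 4 goes to Erin.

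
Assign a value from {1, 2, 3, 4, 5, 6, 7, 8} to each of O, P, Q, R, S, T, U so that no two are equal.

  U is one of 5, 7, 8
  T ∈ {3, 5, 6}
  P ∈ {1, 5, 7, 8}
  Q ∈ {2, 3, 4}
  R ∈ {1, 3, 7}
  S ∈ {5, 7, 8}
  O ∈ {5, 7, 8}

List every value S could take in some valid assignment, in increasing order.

O, S, U between them cover only {5, 7, 8} — a naked triple. Remove those values from P, R, T.
That leaves P = 1. Eliminate 1 elsewhere: R.
R must be 3 (only option left). So Q, T can't be 3.
T has just one choice, so T = 6.
No further eliminations apply; S can still be any of 5, 7, 8.

5, 7, 8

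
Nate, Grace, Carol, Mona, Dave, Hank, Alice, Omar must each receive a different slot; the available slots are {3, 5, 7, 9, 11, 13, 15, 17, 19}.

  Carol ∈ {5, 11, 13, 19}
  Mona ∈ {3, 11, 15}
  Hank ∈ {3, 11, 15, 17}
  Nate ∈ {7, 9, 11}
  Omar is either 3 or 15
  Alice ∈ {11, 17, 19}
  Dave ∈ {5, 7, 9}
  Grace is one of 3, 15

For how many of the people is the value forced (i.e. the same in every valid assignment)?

Grace and Omar share exactly the 2 values {3, 15}; by pigeonhole those values go to them, so strike 3, 15 from Mona, Hank.
Mona has just one choice, so Mona = 11. Eliminate 11 elsewhere: Nate, Carol, Hank, Alice.
Hank has just one choice, so Hank = 17. Strike 17 from Alice.
Alice has just one choice, so Alice = 19. Eliminate 19 elsewhere: Carol.
Determined: Mona=11, Hank=17, Alice=19. The other people each still have more than one consistent value. That makes 3.

3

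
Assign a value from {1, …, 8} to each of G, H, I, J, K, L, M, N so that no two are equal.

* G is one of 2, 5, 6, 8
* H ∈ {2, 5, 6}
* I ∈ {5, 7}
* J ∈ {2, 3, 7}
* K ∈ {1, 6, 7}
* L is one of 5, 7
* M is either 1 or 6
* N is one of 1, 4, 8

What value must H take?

Among the 8 variables, 3 fits only J (and all 8 values in {1, 2, 3, 4, 5, 6, 7, 8} must be used), so J = 3.
Among the 7 still-open variables, 4 fits only N (and all 7 values in {1, 2, 4, 5, 6, 7, 8} must be used), so N = 4.
The 6 still-open variables together cover exactly {1, 2, 5, 6, 7, 8} — 6 values for 6 variables — and 8 appears only in G's list, so G = 8.
Among the 5 still-open variables, 2 fits only H (and all 5 values in {1, 2, 5, 6, 7} must be used), so H = 2.

2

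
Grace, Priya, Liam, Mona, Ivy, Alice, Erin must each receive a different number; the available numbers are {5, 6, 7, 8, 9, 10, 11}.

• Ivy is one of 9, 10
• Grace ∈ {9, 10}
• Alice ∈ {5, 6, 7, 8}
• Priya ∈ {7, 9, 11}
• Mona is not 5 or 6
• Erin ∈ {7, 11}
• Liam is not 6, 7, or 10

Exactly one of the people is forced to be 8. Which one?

Mona

Among the 7 variables, 6 fits only Alice (and all 7 values in {5, 6, 7, 8, 9, 10, 11} must be used), so Alice = 6.
The 6 still-open variables together cover exactly {5, 7, 8, 9, 10, 11} — 6 values for 6 variables — and 5 appears only in Liam's list, so Liam = 5.
Among the 5 still-open variables, 8 fits only Mona (and all 5 values in {7, 8, 9, 10, 11} must be used), so Mona = 8.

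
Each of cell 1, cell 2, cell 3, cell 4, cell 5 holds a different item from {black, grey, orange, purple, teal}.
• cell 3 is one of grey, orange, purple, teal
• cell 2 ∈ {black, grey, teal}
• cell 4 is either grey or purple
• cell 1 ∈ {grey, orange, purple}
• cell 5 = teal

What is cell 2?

cell 5 must be teal (only option left). So cell 2, cell 3 can't be teal.
Among the 4 still-open variables, black fits only cell 2 (and all 4 values in {black, grey, orange, purple} must be used), so cell 2 = black.

black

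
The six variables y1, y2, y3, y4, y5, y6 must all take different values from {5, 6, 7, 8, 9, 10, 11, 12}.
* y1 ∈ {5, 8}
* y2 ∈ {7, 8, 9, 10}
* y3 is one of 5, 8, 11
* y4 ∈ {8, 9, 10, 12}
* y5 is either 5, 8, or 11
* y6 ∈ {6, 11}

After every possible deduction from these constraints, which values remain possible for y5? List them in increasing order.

5, 8, 11

y1, y3, y5 between them cover only {5, 8, 11} — a naked triple. Remove those values from y2, y4, y6.
y6's domain is down to {6}, so y6 = 6.
No further eliminations apply; y5 can still be any of 5, 8, 11.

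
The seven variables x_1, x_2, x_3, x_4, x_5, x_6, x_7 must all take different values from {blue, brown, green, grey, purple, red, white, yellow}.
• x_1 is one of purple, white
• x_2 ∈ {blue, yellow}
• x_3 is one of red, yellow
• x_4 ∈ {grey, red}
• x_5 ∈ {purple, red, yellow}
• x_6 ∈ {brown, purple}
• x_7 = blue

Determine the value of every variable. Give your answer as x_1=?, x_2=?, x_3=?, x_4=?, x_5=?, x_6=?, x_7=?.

x_7's domain is down to {blue}, so x_7 = blue. Strike blue from x_2.
x_2 has just one choice, so x_2 = yellow. Remove yellow from x_3, x_5.
That leaves x_3 = red. Eliminate red elsewhere: x_4, x_5.
x_4 must be grey (only option left).
That leaves x_5 = purple. Strike purple from x_1, x_6.
x_6 must be brown (only option left).
x_1 has just one choice, so x_1 = white.

x_1=white, x_2=yellow, x_3=red, x_4=grey, x_5=purple, x_6=brown, x_7=blue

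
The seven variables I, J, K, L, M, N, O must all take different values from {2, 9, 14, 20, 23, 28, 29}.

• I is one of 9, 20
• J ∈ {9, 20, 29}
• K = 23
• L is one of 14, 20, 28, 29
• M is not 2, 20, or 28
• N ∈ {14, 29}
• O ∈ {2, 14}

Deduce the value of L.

28

K's domain is down to {23}, so K = 23. Strike 23 from M.
Among the 6 still-open variables, 2 fits only O (and all 6 values in {2, 9, 14, 20, 28, 29} must be used), so O = 2.
The 5 still-open variables draw from only 5 values {9, 14, 20, 28, 29}, so each is used; only L can be 28, hence L = 28.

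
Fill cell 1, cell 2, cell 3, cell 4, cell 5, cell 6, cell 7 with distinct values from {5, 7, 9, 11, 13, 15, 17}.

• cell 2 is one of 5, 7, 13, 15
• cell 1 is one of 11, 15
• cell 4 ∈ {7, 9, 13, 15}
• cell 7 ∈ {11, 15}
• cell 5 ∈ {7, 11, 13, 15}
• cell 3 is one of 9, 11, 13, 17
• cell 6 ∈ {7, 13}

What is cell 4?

The 7 variables draw from only 7 values {5, 7, 9, 11, 13, 15, 17}, so each is used; only cell 2 can be 5, hence cell 2 = 5.
Among the 6 still-open variables, 17 fits only cell 3 (and all 6 values in {7, 9, 11, 13, 15, 17} must be used), so cell 3 = 17.
The 5 still-open variables draw from only 5 values {7, 9, 11, 13, 15}, so each is used; only cell 4 can be 9, hence cell 4 = 9.

9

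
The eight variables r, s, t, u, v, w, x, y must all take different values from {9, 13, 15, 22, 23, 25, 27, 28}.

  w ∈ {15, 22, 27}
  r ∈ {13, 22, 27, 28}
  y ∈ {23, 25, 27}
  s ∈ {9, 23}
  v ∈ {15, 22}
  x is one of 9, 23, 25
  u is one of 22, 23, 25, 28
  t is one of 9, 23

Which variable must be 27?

y

The 8 variables draw from only 8 values {9, 13, 15, 22, 23, 25, 27, 28}, so each is used; only r can be 13, hence r = 13.
Among the 7 still-open variables, 28 fits only u (and all 7 values in {9, 15, 22, 23, 25, 27, 28} must be used), so u = 28.
s and t share exactly the 2 values {9, 23}; by pigeonhole those values go to them, so strike 9, 23 from x, y.
x must be 25 (only option left). So y can't be 25.
So 27 goes to y.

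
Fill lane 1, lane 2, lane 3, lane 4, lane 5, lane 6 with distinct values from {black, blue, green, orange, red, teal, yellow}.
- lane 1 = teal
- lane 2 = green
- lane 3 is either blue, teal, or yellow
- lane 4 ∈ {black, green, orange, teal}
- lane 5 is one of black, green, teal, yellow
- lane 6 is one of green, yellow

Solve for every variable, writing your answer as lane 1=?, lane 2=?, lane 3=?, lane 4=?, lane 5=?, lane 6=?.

lane 1=teal, lane 2=green, lane 3=blue, lane 4=orange, lane 5=black, lane 6=yellow

lane 1 has just one choice, so lane 1 = teal. So lane 3, lane 4, lane 5 can't be teal.
lane 2's domain is down to {green}, so lane 2 = green. Eliminate green elsewhere: lane 4, lane 5, lane 6.
lane 6 has just one choice, so lane 6 = yellow. Strike yellow from lane 3, lane 5.
That leaves lane 3 = blue.
That leaves lane 5 = black. So lane 4 can't be black.
lane 4's domain is down to {orange}, so lane 4 = orange.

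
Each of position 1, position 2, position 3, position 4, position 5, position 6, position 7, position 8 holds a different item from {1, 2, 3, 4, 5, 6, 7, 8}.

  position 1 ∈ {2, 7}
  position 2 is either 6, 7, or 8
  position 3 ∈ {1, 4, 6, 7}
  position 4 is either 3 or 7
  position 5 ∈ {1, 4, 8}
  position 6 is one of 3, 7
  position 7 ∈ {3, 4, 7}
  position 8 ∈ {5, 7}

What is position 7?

4

Among the 8 variables, 2 fits only position 1 (and all 8 values in {1, 2, 3, 4, 5, 6, 7, 8} must be used), so position 1 = 2.
The 7 still-open variables draw from only 7 values {1, 3, 4, 5, 6, 7, 8}, so each is used; only position 8 can be 5, hence position 8 = 5.
position 4 and position 6 between them cover only {3, 7} — a naked pair. Remove those values from position 2, position 3, position 7.
So position 7 = 4.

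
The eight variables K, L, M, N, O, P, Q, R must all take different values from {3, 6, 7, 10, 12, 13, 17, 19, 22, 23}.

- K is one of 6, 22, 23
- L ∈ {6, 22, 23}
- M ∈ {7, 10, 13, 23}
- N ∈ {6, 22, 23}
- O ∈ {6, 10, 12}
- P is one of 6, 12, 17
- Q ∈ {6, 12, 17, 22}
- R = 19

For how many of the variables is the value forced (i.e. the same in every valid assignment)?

R's domain is down to {19}, so R = 19.
The 3 variables K, L, N are confined to {6, 22, 23}, which locks those values in; drop them from M, O, P, Q.
The 2 variables P and Q are confined to {12, 17}, which locks those values in; drop them from O.
O's domain is down to {10}, so O = 10. Remove 10 from M.
Determined: O=10, R=19. The other variables each still have more than one consistent value. That makes 2.

2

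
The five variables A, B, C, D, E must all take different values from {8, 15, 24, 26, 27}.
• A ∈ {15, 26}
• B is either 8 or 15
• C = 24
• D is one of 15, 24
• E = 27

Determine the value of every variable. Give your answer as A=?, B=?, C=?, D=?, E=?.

A=26, B=8, C=24, D=15, E=27

C has just one choice, so C = 24. Eliminate 24 elsewhere: D.
D must be 15 (only option left). Remove 15 from A, B.
That leaves E = 27.
A has just one choice, so A = 26.
That leaves B = 8.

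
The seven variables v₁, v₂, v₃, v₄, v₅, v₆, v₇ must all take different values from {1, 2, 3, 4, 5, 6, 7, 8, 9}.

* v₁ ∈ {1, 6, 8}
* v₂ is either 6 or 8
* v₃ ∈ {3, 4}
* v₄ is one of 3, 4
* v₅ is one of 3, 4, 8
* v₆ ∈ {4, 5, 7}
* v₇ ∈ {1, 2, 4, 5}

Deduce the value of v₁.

v₃ and v₄ between them cover only {3, 4} — a naked pair. Remove those values from v₅, v₆, v₇.
v₅ must be 8 (only option left). Strike 8 from v₁, v₂.
v₂ must be 6 (only option left). Strike 6 from v₁.
So v₁ = 1.

1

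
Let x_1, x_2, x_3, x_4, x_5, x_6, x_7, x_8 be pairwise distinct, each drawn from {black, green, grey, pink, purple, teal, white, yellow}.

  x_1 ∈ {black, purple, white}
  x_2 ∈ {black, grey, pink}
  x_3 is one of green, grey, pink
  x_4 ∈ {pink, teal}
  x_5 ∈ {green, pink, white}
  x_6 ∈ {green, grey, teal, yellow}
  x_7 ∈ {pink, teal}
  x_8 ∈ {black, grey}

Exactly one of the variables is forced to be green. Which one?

x_3

The 8 variables together cover exactly {black, green, grey, pink, purple, teal, white, yellow} — 8 values for 8 variables — and purple appears only in x_1's list, so x_1 = purple.
Among the 7 still-open variables, white fits only x_5 (and all 7 values in {black, green, grey, pink, teal, white, yellow} must be used), so x_5 = white.
The 6 still-open variables draw from only 6 values {black, green, grey, pink, teal, yellow}, so each is used; only x_6 can be yellow, hence x_6 = yellow.
Among the 5 still-open variables, green fits only x_3 (and all 5 values in {black, green, grey, pink, teal} must be used), so x_3 = green.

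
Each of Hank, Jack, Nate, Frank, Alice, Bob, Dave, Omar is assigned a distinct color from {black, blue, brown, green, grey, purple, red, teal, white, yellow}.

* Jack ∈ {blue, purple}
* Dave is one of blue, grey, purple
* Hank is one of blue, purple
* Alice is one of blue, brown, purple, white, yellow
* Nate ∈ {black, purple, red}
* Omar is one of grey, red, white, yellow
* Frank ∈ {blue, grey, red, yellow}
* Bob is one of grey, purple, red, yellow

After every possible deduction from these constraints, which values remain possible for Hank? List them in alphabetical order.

blue, purple

Among the 8 variables, black fits only Nate (and all 8 values in {black, blue, brown, grey, purple, red, white, yellow} must be used), so Nate = black.
Among the 7 still-open variables, brown fits only Alice (and all 7 values in {blue, brown, grey, purple, red, white, yellow} must be used), so Alice = brown.
The 6 still-open variables together cover exactly {blue, grey, purple, red, white, yellow} — 6 values for 6 variables — and white appears only in Omar's list, so Omar = white.
Hank and Jack between them cover only {blue, purple} — a naked pair. Remove those values from Frank, Bob, Dave.
Dave has just one choice, so Dave = grey. Remove grey from Frank, Bob.
No further eliminations apply; Hank can still be any of blue, purple.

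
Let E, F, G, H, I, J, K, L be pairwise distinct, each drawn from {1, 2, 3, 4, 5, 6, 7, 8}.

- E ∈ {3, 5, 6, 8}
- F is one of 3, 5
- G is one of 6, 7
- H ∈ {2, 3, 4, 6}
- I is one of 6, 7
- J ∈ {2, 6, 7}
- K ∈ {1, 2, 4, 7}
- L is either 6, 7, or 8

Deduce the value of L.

8

The 8 variables draw from only 8 values {1, 2, 3, 4, 5, 6, 7, 8}, so each is used; only K can be 1, hence K = 1.
The 7 still-open variables together cover exactly {2, 3, 4, 5, 6, 7, 8} — 7 values for 7 variables — and 4 appears only in H's list, so H = 4.
The 6 still-open variables together cover exactly {2, 3, 5, 6, 7, 8} — 6 values for 6 variables — and 2 appears only in J's list, so J = 2.
G and I share exactly the 2 values {6, 7}; by pigeonhole those values go to them, so strike 6, 7 from E, L.
So L = 8.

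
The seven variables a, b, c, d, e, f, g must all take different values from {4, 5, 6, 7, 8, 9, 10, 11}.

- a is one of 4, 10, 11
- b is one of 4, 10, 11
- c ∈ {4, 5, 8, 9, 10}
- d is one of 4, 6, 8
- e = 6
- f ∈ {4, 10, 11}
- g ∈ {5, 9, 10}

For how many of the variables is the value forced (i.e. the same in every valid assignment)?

2

e must be 6 (only option left). So d can't be 6.
The 3 variables a, b, f are confined to {4, 10, 11}, which locks those values in; drop them from c, d, g.
d must be 8 (only option left). Eliminate 8 elsewhere: c.
Determined: d=8, e=6. The other variables each still have more than one consistent value. That makes 2.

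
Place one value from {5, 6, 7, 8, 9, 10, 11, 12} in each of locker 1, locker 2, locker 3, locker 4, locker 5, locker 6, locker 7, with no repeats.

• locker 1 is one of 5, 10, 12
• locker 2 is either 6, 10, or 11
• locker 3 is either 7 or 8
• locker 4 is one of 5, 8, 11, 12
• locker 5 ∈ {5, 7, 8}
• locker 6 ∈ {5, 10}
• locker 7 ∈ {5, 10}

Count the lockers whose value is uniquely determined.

The 7 variables draw from only 7 values {5, 6, 7, 8, 10, 11, 12}, so each is used; only locker 2 can be 6, hence locker 2 = 6.
The 6 still-open variables together cover exactly {5, 7, 8, 10, 11, 12} — 6 values for 6 variables — and 11 appears only in locker 4's list, so locker 4 = 11.
The 5 still-open variables together cover exactly {5, 7, 8, 10, 12} — 5 values for 5 variables — and 12 appears only in locker 1's list, so locker 1 = 12.
The 2 variables locker 6 and locker 7 are confined to {5, 10}, which locks those values in; drop them from locker 5.
Determined: locker 1=12, locker 2=6, locker 4=11. The other lockers each still have more than one consistent value. That makes 3.

3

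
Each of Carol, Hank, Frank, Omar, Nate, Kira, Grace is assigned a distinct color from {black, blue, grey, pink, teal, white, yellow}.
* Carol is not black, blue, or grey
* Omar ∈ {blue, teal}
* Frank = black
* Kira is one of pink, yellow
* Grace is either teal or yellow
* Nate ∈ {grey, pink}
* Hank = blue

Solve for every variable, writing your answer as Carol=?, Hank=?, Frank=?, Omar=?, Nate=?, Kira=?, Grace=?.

Hank has just one choice, so Hank = blue. Strike blue from Omar.
Frank must be black (only option left).
Omar has just one choice, so Omar = teal. So Carol, Grace can't be teal.
That leaves Grace = yellow. Eliminate yellow elsewhere: Carol, Kira.
Kira's domain is down to {pink}, so Kira = pink. Eliminate pink elsewhere: Carol, Nate.
That leaves Carol = white.
Nate's domain is down to {grey}, so Nate = grey.

Carol=white, Hank=blue, Frank=black, Omar=teal, Nate=grey, Kira=pink, Grace=yellow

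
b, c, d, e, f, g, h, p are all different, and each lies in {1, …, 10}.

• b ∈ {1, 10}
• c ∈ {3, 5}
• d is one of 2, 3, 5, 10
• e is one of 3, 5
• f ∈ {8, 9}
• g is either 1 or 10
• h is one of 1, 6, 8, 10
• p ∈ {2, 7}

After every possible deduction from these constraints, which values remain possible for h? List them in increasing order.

b and g share exactly the 2 values {1, 10}; by pigeonhole those values go to them, so strike 1, 10 from d, h.
c and e between them cover only {3, 5} — a naked pair. Remove those values from d.
d must be 2 (only option left). So p can't be 2.
p's domain is down to {7}, so p = 7.
No further eliminations apply; h can still be any of 6, 8.

6, 8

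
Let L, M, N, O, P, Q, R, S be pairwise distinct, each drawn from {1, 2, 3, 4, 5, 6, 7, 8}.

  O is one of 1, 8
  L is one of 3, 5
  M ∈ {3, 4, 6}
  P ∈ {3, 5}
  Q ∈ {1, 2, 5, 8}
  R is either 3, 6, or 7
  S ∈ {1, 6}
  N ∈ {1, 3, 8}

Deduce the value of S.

The 8 variables draw from only 8 values {1, 2, 3, 4, 5, 6, 7, 8}, so each is used; only Q can be 2, hence Q = 2.
Among the 7 still-open variables, 4 fits only M (and all 7 values in {1, 3, 4, 5, 6, 7, 8} must be used), so M = 4.
The 6 still-open variables draw from only 6 values {1, 3, 5, 6, 7, 8}, so each is used; only R can be 7, hence R = 7.
The 5 still-open variables together cover exactly {1, 3, 5, 6, 8} — 5 values for 5 variables — and 6 appears only in S's list, so S = 6.

6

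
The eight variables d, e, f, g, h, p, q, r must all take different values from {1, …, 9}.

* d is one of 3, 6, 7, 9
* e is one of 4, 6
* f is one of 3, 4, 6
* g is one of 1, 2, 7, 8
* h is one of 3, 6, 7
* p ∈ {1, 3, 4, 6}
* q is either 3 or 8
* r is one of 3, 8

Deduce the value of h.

7

The 8 variables draw from only 8 values {1, 2, 3, 4, 6, 7, 8, 9}, so each is used; only g can be 2, hence g = 2.
Among the 7 still-open variables, 1 fits only p (and all 7 values in {1, 3, 4, 6, 7, 8, 9} must be used), so p = 1.
The 6 still-open variables together cover exactly {3, 4, 6, 7, 8, 9} — 6 values for 6 variables — and 9 appears only in d's list, so d = 9.
The 5 still-open variables draw from only 5 values {3, 4, 6, 7, 8}, so each is used; only h can be 7, hence h = 7.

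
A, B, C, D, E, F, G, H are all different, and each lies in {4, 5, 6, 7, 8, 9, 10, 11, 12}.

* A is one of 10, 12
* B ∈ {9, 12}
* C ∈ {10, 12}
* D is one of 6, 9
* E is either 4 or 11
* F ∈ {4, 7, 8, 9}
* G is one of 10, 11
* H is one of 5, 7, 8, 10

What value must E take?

4

A and C share exactly the 2 values {10, 12}; by pigeonhole those values go to them, so strike 10, 12 from B, G, H.
That leaves B = 9. Remove 9 from D, F.
D has just one choice, so D = 6.
G's domain is down to {11}, so G = 11. Strike 11 from E.
So E = 4.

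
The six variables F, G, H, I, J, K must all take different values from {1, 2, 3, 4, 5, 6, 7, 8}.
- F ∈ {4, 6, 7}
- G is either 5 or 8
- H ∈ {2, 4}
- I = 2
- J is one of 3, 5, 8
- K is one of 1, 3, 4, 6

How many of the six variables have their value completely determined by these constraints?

2

I has just one choice, so I = 2. So H can't be 2.
H has just one choice, so H = 4. So F, K can't be 4.
Determined: H=4, I=2. The other variables each still have more than one consistent value. That makes 2.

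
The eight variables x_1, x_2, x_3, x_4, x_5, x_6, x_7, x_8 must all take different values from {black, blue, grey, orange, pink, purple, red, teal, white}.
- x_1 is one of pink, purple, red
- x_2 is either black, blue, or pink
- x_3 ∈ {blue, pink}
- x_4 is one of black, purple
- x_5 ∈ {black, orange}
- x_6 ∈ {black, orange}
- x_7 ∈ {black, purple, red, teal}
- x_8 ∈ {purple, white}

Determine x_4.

The 8 variables together cover exactly {black, blue, orange, pink, purple, red, teal, white} — 8 values for 8 variables — and teal appears only in x_7's list, so x_7 = teal.
Among the 7 still-open variables, red fits only x_1 (and all 7 values in {black, blue, orange, pink, purple, red, white} must be used), so x_1 = red.
The 6 still-open variables draw from only 6 values {black, blue, orange, pink, purple, white}, so each is used; only x_8 can be white, hence x_8 = white.
The 5 still-open variables draw from only 5 values {black, blue, orange, pink, purple}, so each is used; only x_4 can be purple, hence x_4 = purple.

purple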